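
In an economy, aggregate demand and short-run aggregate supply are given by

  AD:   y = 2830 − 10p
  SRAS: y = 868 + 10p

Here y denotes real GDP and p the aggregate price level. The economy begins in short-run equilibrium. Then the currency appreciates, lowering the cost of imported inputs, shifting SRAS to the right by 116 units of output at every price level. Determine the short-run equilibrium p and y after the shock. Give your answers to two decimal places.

This is a positive supply shock: SRAS shifts right.
New SRAS: y = 984 + 10p.
Set AD = SRAS: 2830 − 10p = 984 + 10p, so 1846 = 20p and p = 92.30.
Substituting into AD, y = 1907.00.

p = 92.30, y = 1907.00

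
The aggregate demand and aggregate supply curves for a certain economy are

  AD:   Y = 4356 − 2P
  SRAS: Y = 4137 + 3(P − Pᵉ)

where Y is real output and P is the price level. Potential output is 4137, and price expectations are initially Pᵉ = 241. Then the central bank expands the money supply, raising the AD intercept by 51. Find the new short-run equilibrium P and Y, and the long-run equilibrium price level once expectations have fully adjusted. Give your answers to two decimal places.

Short run: P = 198.60, Y = 4009.80. Long run: P = 135.00.

AD shifts right: new AD is Y = 4407 − 2P. With Pᵉ = 241, SRAS is Y = 3414 + 3P.
Short run: 4407 − 2P = 3414 + 3P gives 993 = 5P, so P = 198.60 and Y = 4407 − 2P = 4009.80.
Y = 4009.80 is below potential 4137; expectations adjust and SRAS shifts right until Y = 4137.
Long run: on the new AD curve, 4137 = 4407 − 2P gives P = 135.00.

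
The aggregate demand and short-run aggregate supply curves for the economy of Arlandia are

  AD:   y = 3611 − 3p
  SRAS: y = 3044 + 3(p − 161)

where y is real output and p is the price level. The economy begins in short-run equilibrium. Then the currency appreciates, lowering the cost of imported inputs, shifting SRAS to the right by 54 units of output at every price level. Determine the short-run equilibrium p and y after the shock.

This is a positive supply shock: SRAS shifts right.
New SRAS: y = 2615 + 3p.
Set AD = SRAS: 3611 − 3p = 2615 + 3p, so 996 = 6p and p = 166.
y = 3611 − 3·166 = 3113.

p = 166, y = 3113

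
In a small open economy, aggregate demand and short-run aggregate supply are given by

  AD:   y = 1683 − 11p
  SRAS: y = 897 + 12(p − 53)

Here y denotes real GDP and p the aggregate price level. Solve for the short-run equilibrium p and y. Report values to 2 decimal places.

p = 61.83, y = 1002.91

Write SRAS as y = 897 + 12p − 636 = 261 + 12p.
Set AD = SRAS: 1683 − 11p = 261 + 12p, so 1422 = 23p and p = 61.83.
Substituting into AD, y = 1683 − 11p = 1002.91.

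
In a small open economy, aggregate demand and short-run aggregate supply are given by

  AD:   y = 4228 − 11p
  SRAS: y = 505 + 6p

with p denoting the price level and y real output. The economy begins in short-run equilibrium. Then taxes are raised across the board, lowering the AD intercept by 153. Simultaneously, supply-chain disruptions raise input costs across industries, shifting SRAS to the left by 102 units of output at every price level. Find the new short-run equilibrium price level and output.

p = 216, y = 1699

After both shocks: AD is y = 4075 − 11p and SRAS is y = 403 + 6p.
Setting them equal: 3672 = 17p, so p = 216.
y = 4075 − 11·216 = 1699.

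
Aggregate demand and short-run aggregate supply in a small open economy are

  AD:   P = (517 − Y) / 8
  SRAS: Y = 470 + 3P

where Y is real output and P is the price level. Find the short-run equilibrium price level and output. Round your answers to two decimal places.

Rearrange AD to Y = 517 − 8P.
Set AD = SRAS: 517 − 8P = 470 + 3P, so 47 = 11P and P = 4.27.
Substituting into AD, Y = 517 − 8P = 482.82.

P = 4.27, Y = 482.82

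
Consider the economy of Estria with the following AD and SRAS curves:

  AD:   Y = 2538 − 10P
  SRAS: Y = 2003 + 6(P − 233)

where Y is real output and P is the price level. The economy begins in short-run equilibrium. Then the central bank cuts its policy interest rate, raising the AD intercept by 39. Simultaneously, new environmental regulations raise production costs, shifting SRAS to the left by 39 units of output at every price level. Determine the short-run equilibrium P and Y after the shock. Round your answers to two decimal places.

P = 125.69, Y = 1320.13

After both shocks: AD is Y = 2577 − 10P and SRAS is Y = 566 + 6P.
Setting them equal: 2011 = 16P, so P = 125.69.
Substituting into AD, Y = 1320.13.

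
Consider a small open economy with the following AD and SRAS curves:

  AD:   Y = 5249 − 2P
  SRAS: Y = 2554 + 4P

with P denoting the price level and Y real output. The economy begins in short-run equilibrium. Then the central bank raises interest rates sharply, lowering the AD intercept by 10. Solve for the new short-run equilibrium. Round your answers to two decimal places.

This is a negative demand shock: AD shifts left.
New AD: Y = 5239 − 2P.
Set AD = SRAS: 5239 − 2P = 2554 + 4P, so 2685 = 6P and P = 447.50.
Substituting into AD, Y = 4344.00.

P = 447.50, Y = 4344.00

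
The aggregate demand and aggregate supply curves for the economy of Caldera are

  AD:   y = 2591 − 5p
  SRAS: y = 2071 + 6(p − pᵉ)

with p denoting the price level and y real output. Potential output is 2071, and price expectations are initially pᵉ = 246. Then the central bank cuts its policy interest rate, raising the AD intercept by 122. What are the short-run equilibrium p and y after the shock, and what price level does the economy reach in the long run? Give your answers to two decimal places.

AD shifts right: new AD is y = 2713 − 5p. With pᵉ = 246, SRAS is y = 595 + 6p.
Short run: 2713 − 5p = 595 + 6p gives 2118 = 11p, so p = 192.55 and y = 2713 − 5p = 1750.27.
y = 1750.27 is below potential 2071; expectations adjust and SRAS shifts right until y = 2071.
Long run: on the new AD curve, 2071 = 2713 − 5p gives p = 128.40.

Short run: p = 192.55, y = 1750.27. Long run: p = 128.40.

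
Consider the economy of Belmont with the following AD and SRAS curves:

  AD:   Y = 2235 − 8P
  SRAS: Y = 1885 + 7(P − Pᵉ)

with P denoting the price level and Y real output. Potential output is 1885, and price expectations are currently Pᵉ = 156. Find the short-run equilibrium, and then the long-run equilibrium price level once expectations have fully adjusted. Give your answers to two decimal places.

Short run: P = 96.13, Y = 1465.93. Long run: P = 43.75.

Short run: with Pᵉ = 156, SRAS is Y = 793 + 7P. Setting AD = SRAS gives 1442 = 15P, so P = 96.13 and Y = 2235 − 8P = 1465.93.
Output 1465.93 is below potential 1885, so over time expected prices fall and SRAS shifts right until Y returns to 1885.
Long run: Y = 1885 on the AD curve gives 1885 = 2235 − 8P, so P = 43.75.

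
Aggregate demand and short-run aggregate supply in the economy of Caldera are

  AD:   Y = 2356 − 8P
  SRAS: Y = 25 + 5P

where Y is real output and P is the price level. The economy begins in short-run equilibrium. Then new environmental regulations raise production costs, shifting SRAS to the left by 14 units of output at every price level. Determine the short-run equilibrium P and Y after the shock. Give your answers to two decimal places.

P = 180.38, Y = 912.92

This is a negative supply shock: SRAS shifts left.
New SRAS: Y = 11 + 5P.
Set AD = SRAS: 2356 − 8P = 11 + 5P, so 2345 = 13P and P = 180.38.
Substituting into AD, Y = 912.92.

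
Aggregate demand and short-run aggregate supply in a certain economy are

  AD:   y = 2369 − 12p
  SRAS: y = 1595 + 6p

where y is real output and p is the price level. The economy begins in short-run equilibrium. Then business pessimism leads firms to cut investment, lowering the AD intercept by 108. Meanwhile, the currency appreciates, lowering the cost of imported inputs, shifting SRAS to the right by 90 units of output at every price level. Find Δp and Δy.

After both shocks: AD is y = 2261 − 12p and SRAS is y = 1685 + 6p.
Setting them equal: 576 = 18p, so p = 32.
y = 2261 − 12·32 = 1877.
Initially p = 43, y = 1853, so Δp = -11 and Δy = +24.

Δp = -11, Δy = +24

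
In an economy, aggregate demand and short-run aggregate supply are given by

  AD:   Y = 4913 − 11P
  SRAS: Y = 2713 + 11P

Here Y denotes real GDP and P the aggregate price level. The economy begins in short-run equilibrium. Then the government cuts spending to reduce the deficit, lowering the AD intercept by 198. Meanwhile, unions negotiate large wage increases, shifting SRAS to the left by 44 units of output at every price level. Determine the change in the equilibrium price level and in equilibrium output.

ΔP = -7, ΔY = -121

After both shocks: AD is Y = 4715 − 11P and SRAS is Y = 2669 + 11P.
Setting them equal: 2046 = 22P, so P = 93.
Y = 4715 − 11·93 = 3692.
Initially P = 100, Y = 3813, so ΔP = -7 and ΔY = -121.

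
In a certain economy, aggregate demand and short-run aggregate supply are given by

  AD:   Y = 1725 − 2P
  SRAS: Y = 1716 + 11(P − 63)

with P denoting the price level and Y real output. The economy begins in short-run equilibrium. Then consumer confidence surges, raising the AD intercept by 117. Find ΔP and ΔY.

This is a positive demand shock: AD shifts right.
New AD: Y = 1842 − 2P.
SRAS can be written Y = 1023 + 11P.
Set AD = SRAS: 1842 − 2P = 1023 + 11P, so 819 = 13P and P = 63.
Y = 1842 − 2·63 = 1716.
Initially P = 54, Y = 1617, so ΔP = +9 and ΔY = +99.

ΔP = +9, ΔY = +99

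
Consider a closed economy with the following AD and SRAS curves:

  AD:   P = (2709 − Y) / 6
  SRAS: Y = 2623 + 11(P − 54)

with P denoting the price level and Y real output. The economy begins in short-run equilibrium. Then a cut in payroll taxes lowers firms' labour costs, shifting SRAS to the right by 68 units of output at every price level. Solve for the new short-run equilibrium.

P = 36, Y = 2493

This is a positive supply shock: SRAS shifts right.
New SRAS: Y = 2097 + 11P.
Set AD = SRAS: 2709 − 6P = 2097 + 11P, so 612 = 17P and P = 36.
Y = 2709 − 6·36 = 2493.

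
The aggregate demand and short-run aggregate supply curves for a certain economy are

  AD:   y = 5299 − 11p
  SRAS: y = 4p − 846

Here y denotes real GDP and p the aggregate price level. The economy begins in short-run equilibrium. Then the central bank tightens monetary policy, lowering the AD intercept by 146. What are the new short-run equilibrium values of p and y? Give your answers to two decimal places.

p = 399.93, y = 753.73

This is a negative demand shock: AD shifts left.
New AD: y = 5153 − 11p.
Set AD = SRAS: 5153 − 11p = 4p − 846, so 5999 = 15p and p = 399.93.
Substituting into AD, y = 753.73.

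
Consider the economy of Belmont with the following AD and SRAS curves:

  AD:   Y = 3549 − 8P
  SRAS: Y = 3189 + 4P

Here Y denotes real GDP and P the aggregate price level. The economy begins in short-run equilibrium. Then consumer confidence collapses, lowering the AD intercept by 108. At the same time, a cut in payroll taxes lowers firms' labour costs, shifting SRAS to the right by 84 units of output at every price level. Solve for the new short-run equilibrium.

P = 14, Y = 3329

After both shocks: AD is Y = 3441 − 8P and SRAS is Y = 3273 + 4P.
Setting them equal: 168 = 12P, so P = 14.
Y = 3441 − 8·14 = 3329.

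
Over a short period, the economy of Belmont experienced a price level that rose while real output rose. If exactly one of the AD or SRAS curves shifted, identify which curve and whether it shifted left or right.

AD shifted right

P rose and Y rose. An AD shift moves P and Y in the same direction; an SRAS shift moves them in opposite directions.
Here P and Y moved in the same direction, so the AD curve shifted.
Since Y rose, AD shifted right.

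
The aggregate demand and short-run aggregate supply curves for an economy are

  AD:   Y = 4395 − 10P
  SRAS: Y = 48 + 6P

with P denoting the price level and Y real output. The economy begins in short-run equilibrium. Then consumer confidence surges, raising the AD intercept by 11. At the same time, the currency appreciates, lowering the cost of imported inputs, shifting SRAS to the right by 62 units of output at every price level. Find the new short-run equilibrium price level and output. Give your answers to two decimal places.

P = 268.50, Y = 1721.00

After both shocks: AD is Y = 4406 − 10P and SRAS is Y = 110 + 6P.
Setting them equal: 4296 = 16P, so P = 268.50.
Substituting into AD, Y = 1721.00.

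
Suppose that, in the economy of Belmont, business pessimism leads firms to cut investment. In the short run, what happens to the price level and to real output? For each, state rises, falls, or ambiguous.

This is a negative demand shock: AD shifts left.
Moving along the upward-sloping SRAS curve, P falls and Y falls.

Price level: falls; output: falls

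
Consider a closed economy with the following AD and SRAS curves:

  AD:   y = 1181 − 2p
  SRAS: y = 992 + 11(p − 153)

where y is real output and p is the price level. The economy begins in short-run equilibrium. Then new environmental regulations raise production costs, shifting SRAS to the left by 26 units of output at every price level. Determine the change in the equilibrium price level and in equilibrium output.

This is a negative supply shock: SRAS shifts left.
New SRAS: y = 11p − 717.
Set AD = SRAS: 1181 − 2p = 11p − 717, so 1898 = 13p and p = 146.
y = 1181 − 2·146 = 889.
Initially p = 144, y = 893, so Δp = +2 and Δy = -4.

Δp = +2, Δy = -4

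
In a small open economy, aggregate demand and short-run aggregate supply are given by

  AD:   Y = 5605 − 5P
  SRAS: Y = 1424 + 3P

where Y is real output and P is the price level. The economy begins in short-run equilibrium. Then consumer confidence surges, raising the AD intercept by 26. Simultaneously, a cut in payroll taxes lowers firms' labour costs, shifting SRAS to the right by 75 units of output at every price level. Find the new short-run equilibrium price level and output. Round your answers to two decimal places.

After both shocks: AD is Y = 5631 − 5P and SRAS is Y = 1499 + 3P.
Setting them equal: 4132 = 8P, so P = 516.50.
Substituting into AD, Y = 3048.50.

P = 516.50, Y = 3048.50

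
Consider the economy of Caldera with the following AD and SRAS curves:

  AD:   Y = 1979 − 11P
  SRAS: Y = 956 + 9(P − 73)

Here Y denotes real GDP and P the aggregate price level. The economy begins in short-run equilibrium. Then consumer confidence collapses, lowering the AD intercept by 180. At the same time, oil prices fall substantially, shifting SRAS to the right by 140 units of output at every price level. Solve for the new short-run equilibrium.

After both shocks: AD is Y = 1799 − 11P and SRAS is Y = 439 + 9P.
Setting them equal: 1360 = 20P, so P = 68.
Y = 1799 − 11·68 = 1051.

P = 68, Y = 1051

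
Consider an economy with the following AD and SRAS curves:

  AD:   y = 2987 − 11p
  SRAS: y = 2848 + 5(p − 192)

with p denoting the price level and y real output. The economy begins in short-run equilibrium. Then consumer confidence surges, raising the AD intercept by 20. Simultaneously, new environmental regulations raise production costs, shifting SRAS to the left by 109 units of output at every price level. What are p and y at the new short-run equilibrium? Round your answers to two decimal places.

After both shocks: AD is y = 3007 − 11p and SRAS is y = 1779 + 5p.
Setting them equal: 1228 = 16p, so p = 76.75.
Substituting into AD, y = 2162.75.

p = 76.75, y = 2162.75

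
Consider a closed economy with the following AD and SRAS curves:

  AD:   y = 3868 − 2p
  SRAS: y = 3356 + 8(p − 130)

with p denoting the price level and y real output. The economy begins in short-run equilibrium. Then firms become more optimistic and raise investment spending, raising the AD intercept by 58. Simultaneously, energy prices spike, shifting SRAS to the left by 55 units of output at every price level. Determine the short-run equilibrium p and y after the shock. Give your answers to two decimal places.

After both shocks: AD is y = 3926 − 2p and SRAS is y = 2261 + 8p.
Setting them equal: 1665 = 10p, so p = 166.50.
Substituting into AD, y = 3593.00.

p = 166.50, y = 3593.00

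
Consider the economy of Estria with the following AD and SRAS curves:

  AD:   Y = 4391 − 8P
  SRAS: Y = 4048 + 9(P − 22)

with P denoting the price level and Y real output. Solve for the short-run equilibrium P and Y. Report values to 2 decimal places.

P = 31.82, Y = 4136.41

Write SRAS as Y = 4048 + 9P − 198 = 3850 + 9P.
Set AD = SRAS: 4391 − 8P = 3850 + 9P, so 541 = 17P and P = 31.82.
Substituting into AD, Y = 4391 − 8P = 4136.41.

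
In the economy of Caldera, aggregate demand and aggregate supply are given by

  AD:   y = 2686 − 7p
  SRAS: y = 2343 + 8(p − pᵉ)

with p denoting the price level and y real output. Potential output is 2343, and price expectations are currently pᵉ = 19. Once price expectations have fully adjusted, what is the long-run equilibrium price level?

Short run: with pᵉ = 19, SRAS is y = 2191 + 8p. Setting AD = SRAS gives 495 = 15p, so p = 33 and y = 2686 − 7·33 = 2455.
Output 2455 is above potential 2343, so over time expected prices rise and SRAS shifts left until y returns to 2343.
Long run: y = 2343 on the AD curve gives 2343 = 2686 − 7p, so p = 49.

Long-run p = 49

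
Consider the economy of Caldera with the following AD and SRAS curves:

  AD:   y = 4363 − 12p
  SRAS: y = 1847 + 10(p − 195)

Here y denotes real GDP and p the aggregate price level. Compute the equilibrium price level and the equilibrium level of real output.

p = 203, y = 1927

Write SRAS as y = 1847 + 10p − 1950 = 10p − 103.
Set AD = SRAS: 4363 − 12p = 10p − 103, so 4466 = 22p and p = 203.
Then y = 4363 − 12·203 = 1927.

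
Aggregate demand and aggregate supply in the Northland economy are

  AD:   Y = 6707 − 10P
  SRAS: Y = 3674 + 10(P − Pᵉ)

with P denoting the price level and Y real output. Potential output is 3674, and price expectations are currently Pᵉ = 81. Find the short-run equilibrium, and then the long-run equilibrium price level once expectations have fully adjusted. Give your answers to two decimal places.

Short run: with Pᵉ = 81, SRAS is Y = 2864 + 10P. Setting AD = SRAS gives 3843 = 20P, so P = 192.15 and Y = 6707 − 10P = 4785.50.
Output 4785.50 is above potential 3674, so over time expected prices rise and SRAS shifts left until Y returns to 3674.
Long run: Y = 3674 on the AD curve gives 3674 = 6707 − 10P, so P = 303.30.

Short run: P = 192.15, Y = 4785.50. Long run: P = 303.30.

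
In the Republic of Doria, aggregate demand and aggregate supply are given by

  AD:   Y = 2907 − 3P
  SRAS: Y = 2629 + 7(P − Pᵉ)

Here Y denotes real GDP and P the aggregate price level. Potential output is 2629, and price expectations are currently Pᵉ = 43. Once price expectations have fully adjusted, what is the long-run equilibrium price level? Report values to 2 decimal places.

Short run: with Pᵉ = 43, SRAS is Y = 2328 + 7P. Setting AD = SRAS gives 579 = 10P, so P = 57.90 and Y = 2907 − 3P = 2733.30.
Output 2733.30 is above potential 2629, so over time expected prices rise and SRAS shifts left until Y returns to 2629.
Long run: Y = 2629 on the AD curve gives 2629 = 2907 − 3P, so P = 92.67.

Long-run P = 92.67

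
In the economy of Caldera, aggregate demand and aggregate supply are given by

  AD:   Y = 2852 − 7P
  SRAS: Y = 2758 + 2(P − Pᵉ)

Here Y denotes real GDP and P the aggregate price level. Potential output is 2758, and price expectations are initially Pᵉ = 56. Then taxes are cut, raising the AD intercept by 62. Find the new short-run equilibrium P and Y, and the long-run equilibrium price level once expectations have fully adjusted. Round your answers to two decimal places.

Short run: P = 29.78, Y = 2705.56. Long run: P = 22.29.

AD shifts right: new AD is Y = 2914 − 7P. With Pᵉ = 56, SRAS is Y = 2646 + 2P.
Short run: 2914 − 7P = 2646 + 2P gives 268 = 9P, so P = 29.78 and Y = 2914 − 7P = 2705.56.
Y = 2705.56 is below potential 2758; expectations adjust and SRAS shifts right until Y = 2758.
Long run: on the new AD curve, 2758 = 2914 − 7P gives P = 22.29.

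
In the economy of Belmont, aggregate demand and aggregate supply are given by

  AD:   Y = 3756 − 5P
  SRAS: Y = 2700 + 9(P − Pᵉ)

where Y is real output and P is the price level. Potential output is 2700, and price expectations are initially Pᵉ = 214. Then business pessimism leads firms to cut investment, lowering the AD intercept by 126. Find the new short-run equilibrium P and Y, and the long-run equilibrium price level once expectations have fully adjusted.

AD shifts left: new AD is Y = 3630 − 5P. With Pᵉ = 214, SRAS is Y = 774 + 9P.
Short run: 3630 − 5P = 774 + 9P gives 2856 = 14P, so P = 204 and Y = 3630 − 5·204 = 2610.
Y = 2610 is below potential 2700; expectations adjust and SRAS shifts right until Y = 2700.
Long run: on the new AD curve, 2700 = 3630 − 5P gives P = 186.

Short run: P = 204, Y = 2610. Long run: P = 186.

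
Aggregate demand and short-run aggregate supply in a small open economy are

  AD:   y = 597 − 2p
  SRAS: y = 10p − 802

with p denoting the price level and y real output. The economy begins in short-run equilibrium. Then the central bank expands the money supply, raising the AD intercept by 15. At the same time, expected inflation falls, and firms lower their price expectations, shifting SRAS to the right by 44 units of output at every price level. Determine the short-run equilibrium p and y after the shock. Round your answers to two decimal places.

After both shocks: AD is y = 612 − 2p and SRAS is y = 10p − 758.
Setting them equal: 1370 = 12p, so p = 114.17.
Substituting into AD, y = 383.67.

p = 114.17, y = 383.67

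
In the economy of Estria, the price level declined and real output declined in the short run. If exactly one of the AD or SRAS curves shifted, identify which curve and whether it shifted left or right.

AD shifted left

P fell and Y fell. An AD shift moves P and Y in the same direction; an SRAS shift moves them in opposite directions.
Here P and Y moved in the same direction, so the AD curve shifted.
Since Y fell, AD shifted left.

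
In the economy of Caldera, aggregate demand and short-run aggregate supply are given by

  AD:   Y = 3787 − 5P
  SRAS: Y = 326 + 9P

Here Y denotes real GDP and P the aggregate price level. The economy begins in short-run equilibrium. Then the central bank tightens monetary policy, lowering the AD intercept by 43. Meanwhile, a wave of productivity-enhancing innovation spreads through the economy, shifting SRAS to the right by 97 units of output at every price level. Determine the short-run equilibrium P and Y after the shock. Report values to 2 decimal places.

P = 237.21, Y = 2557.93

After both shocks: AD is Y = 3744 − 5P and SRAS is Y = 423 + 9P.
Setting them equal: 3321 = 14P, so P = 237.21.
Substituting into AD, Y = 2557.93.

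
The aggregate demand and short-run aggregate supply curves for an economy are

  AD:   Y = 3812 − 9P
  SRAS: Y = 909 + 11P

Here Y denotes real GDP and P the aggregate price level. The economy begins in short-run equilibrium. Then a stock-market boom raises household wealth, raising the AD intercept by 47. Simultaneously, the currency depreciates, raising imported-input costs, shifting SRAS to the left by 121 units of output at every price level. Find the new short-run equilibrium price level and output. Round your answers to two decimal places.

P = 153.55, Y = 2477.05

After both shocks: AD is Y = 3859 − 9P and SRAS is Y = 788 + 11P.
Setting them equal: 3071 = 20P, so P = 153.55.
Substituting into AD, Y = 2477.05.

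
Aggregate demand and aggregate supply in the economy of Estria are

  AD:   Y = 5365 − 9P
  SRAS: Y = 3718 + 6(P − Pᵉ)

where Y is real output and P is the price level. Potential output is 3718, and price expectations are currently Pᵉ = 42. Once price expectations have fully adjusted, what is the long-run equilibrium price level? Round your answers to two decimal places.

Long-run P = 183.00

Short run: with Pᵉ = 42, SRAS is Y = 3466 + 6P. Setting AD = SRAS gives 1899 = 15P, so P = 126.60 and Y = 5365 − 9P = 4225.60.
Output 4225.60 is above potential 3718, so over time expected prices rise and SRAS shifts left until Y returns to 3718.
Long run: Y = 3718 on the AD curve gives 3718 = 5365 − 9P, so P = 183.00.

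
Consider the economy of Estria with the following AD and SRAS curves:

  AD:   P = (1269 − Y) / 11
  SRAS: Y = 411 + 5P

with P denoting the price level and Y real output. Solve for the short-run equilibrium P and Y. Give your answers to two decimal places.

Rearrange AD to Y = 1269 − 11P.
Set AD = SRAS: 1269 − 11P = 411 + 5P, so 858 = 16P and P = 53.63.
Substituting into AD, Y = 1269 − 11P = 679.13.

P = 53.63, Y = 679.13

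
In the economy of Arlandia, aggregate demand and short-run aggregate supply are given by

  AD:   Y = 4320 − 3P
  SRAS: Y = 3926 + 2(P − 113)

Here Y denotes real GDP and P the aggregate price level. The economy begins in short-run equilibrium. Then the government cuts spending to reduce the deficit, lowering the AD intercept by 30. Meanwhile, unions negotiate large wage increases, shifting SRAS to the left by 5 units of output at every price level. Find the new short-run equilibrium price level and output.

After both shocks: AD is Y = 4290 − 3P and SRAS is Y = 3695 + 2P.
Setting them equal: 595 = 5P, so P = 119.
Y = 4290 − 3·119 = 3933.

P = 119, Y = 3933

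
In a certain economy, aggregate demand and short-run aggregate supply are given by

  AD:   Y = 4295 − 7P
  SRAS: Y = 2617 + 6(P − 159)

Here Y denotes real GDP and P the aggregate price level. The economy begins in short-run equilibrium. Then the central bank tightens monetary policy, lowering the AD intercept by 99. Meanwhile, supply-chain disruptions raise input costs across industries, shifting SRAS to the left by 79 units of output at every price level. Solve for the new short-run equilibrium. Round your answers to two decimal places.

After both shocks: AD is Y = 4196 − 7P and SRAS is Y = 1584 + 6P.
Setting them equal: 2612 = 13P, so P = 200.92.
Substituting into AD, Y = 2789.54.

P = 200.92, Y = 2789.54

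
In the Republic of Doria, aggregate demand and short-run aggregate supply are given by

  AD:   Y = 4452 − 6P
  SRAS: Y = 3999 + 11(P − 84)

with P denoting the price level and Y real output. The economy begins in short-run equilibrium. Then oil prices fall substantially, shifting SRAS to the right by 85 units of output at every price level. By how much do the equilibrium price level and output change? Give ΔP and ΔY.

ΔP = -5, ΔY = +30

This is a positive supply shock: SRAS shifts right.
New SRAS: Y = 3160 + 11P.
Set AD = SRAS: 4452 − 6P = 3160 + 11P, so 1292 = 17P and P = 76.
Y = 4452 − 6·76 = 3996.
Initially P = 81, Y = 3966, so ΔP = -5 and ΔY = +30.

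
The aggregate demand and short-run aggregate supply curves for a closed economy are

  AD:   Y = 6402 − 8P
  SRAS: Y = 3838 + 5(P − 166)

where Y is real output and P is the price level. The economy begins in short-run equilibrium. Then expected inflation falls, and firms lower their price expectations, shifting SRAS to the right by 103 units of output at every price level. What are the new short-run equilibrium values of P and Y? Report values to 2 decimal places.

This is a positive supply shock: SRAS shifts right.
New SRAS: Y = 3111 + 5P.
Set AD = SRAS: 6402 − 8P = 3111 + 5P, so 3291 = 13P and P = 253.15.
Substituting into AD, Y = 4376.77.

P = 253.15, Y = 4376.77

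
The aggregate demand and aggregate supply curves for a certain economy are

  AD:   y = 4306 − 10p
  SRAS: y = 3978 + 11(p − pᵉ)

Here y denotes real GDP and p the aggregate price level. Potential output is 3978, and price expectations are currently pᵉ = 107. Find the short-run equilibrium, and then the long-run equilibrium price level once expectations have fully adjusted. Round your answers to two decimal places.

Short run: with pᵉ = 107, SRAS is y = 2801 + 11p. Setting AD = SRAS gives 1505 = 21p, so p = 71.67 and y = 4306 − 10p = 3589.33.
Output 3589.33 is below potential 3978, so over time expected prices fall and SRAS shifts right until y returns to 3978.
Long run: y = 3978 on the AD curve gives 3978 = 4306 − 10p, so p = 32.80.

Short run: p = 71.67, y = 3589.33. Long run: p = 32.80.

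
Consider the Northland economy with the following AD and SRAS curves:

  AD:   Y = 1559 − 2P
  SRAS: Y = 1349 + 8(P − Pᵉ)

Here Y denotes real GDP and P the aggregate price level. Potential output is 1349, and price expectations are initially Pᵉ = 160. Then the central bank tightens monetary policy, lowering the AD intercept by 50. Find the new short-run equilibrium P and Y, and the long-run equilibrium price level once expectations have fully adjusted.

AD shifts left: new AD is Y = 1509 − 2P. With Pᵉ = 160, SRAS is Y = 69 + 8P.
Short run: 1509 − 2P = 69 + 8P gives 1440 = 10P, so P = 144 and Y = 1509 − 2·144 = 1221.
Y = 1221 is below potential 1349; expectations adjust and SRAS shifts right until Y = 1349.
Long run: on the new AD curve, 1349 = 1509 − 2P gives P = 80.

Short run: P = 144, Y = 1221. Long run: P = 80.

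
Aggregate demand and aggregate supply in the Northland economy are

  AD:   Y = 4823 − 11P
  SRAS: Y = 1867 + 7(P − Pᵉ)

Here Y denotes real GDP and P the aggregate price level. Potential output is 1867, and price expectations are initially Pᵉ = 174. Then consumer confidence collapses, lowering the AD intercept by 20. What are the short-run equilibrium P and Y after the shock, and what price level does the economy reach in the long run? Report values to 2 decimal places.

AD shifts left: new AD is Y = 4803 − 11P. With Pᵉ = 174, SRAS is Y = 649 + 7P.
Short run: 4803 − 11P = 649 + 7P gives 4154 = 18P, so P = 230.78 and Y = 4803 − 11P = 2264.44.
Y = 2264.44 is above potential 1867; expectations adjust and SRAS shifts left until Y = 1867.
Long run: on the new AD curve, 1867 = 4803 − 11P gives P = 266.91.

Short run: P = 230.78, Y = 2264.44. Long run: P = 266.91.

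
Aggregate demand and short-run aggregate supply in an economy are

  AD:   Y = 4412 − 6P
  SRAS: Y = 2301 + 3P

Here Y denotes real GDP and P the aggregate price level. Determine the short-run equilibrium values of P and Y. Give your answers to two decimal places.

P = 234.56, Y = 3004.67

Set AD = SRAS: 4412 − 6P = 2301 + 3P, so 2111 = 9P and P = 234.56.
Substituting into AD, Y = 4412 − 6P = 3004.67.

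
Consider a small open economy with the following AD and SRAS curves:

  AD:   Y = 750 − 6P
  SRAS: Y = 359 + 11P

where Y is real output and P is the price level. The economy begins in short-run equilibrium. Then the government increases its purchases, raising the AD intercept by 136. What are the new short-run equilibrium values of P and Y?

This is a positive demand shock: AD shifts right.
New AD: Y = 886 − 6P.
Set AD = SRAS: 886 − 6P = 359 + 11P, so 527 = 17P and P = 31.
Y = 886 − 6·31 = 700.

P = 31, Y = 700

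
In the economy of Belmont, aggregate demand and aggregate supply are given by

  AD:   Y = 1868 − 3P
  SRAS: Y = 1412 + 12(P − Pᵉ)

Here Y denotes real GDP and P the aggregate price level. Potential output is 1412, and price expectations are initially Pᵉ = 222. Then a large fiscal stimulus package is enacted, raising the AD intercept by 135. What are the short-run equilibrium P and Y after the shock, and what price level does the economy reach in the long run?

Short run: P = 217, Y = 1352. Long run: P = 197.

AD shifts right: new AD is Y = 2003 − 3P. With Pᵉ = 222, SRAS is Y = 12P − 1252.
Short run: 2003 − 3P = 12P − 1252 gives 3255 = 15P, so P = 217 and Y = 2003 − 3·217 = 1352.
Y = 1352 is below potential 1412; expectations adjust and SRAS shifts right until Y = 1412.
Long run: on the new AD curve, 1412 = 2003 − 3P gives P = 197.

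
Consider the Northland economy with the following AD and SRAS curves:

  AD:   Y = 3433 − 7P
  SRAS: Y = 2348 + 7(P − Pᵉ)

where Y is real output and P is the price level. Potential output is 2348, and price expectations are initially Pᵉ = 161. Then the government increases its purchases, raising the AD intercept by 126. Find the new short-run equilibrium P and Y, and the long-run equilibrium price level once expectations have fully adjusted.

AD shifts right: new AD is Y = 3559 − 7P. With Pᵉ = 161, SRAS is Y = 1221 + 7P.
Short run: 3559 − 7P = 1221 + 7P gives 2338 = 14P, so P = 167 and Y = 3559 − 7·167 = 2390.
Y = 2390 is above potential 2348; expectations adjust and SRAS shifts left until Y = 2348.
Long run: on the new AD curve, 2348 = 3559 − 7P gives P = 173.

Short run: P = 167, Y = 2390. Long run: P = 173.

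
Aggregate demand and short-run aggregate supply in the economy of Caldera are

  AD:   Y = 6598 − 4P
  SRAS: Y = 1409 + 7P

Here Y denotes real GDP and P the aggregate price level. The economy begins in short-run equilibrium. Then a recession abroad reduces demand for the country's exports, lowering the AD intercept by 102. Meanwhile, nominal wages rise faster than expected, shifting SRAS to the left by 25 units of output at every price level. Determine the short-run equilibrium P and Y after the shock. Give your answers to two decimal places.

P = 464.73, Y = 4637.09

After both shocks: AD is Y = 6496 − 4P and SRAS is Y = 1384 + 7P.
Setting them equal: 5112 = 11P, so P = 464.73.
Substituting into AD, Y = 4637.09.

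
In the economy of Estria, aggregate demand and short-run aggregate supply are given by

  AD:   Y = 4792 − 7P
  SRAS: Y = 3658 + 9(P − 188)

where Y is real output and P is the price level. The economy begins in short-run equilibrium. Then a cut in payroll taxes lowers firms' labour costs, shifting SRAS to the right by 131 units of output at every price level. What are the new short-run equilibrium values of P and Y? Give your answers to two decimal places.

This is a positive supply shock: SRAS shifts right.
New SRAS: Y = 2097 + 9P.
Set AD = SRAS: 4792 − 7P = 2097 + 9P, so 2695 = 16P and P = 168.44.
Substituting into AD, Y = 3612.94.

P = 168.44, Y = 3612.94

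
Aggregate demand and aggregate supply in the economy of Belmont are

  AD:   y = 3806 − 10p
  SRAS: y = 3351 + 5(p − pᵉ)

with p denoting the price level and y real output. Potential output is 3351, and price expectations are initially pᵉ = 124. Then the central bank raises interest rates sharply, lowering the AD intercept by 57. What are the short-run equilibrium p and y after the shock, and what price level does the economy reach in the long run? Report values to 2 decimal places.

AD shifts left: new AD is y = 3749 − 10p. With pᵉ = 124, SRAS is y = 2731 + 5p.
Short run: 3749 − 10p = 2731 + 5p gives 1018 = 15p, so p = 67.87 and y = 3749 − 10p = 3070.33.
y = 3070.33 is below potential 3351; expectations adjust and SRAS shifts right until y = 3351.
Long run: on the new AD curve, 3351 = 3749 − 10p gives p = 39.80.

Short run: p = 67.87, y = 3070.33. Long run: p = 39.80.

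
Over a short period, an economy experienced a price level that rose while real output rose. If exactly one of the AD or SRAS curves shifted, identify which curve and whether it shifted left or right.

AD shifted right

P rose and Y rose. An AD shift moves P and Y in the same direction; an SRAS shift moves them in opposite directions.
Here P and Y moved in the same direction, so the AD curve shifted.
Since Y rose, AD shifted right.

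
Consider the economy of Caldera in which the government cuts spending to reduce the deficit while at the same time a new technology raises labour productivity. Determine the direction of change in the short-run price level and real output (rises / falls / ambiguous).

The first event is a negative demand shock: AD shifts left, which by itself pushes P down and Y down.
The second is a favourable supply shock: SRAS shifts right, which by itself pushes P down and Y up.
Both shocks push P down, so P falls. The two shocks push Y in opposite directions, so the effect on Y is ambiguous.

Price level: falls; output: ambiguous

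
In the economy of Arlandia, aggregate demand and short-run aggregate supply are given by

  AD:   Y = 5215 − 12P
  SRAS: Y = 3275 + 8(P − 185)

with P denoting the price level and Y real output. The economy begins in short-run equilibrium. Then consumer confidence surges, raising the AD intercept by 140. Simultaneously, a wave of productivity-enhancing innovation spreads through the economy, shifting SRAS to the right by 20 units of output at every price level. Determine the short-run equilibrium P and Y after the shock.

P = 177, Y = 3231

After both shocks: AD is Y = 5355 − 12P and SRAS is Y = 1815 + 8P.
Setting them equal: 3540 = 20P, so P = 177.
Y = 5355 − 12·177 = 3231.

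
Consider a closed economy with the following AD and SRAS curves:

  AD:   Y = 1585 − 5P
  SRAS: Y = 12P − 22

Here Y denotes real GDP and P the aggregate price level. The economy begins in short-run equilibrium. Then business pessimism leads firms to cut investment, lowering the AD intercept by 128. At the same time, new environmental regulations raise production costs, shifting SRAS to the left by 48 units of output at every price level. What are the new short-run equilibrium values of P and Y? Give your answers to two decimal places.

P = 89.82, Y = 1007.88

After both shocks: AD is Y = 1457 − 5P and SRAS is Y = 12P − 70.
Setting them equal: 1527 = 17P, so P = 89.82.
Substituting into AD, Y = 1007.88.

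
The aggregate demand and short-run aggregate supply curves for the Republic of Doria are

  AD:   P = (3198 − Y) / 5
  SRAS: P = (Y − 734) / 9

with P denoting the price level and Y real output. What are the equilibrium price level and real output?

P = 176, Y = 2318

Rearrange AD to Y = 3198 − 5P.
Rearrange SRAS to Y = 734 + 9P.
Set AD = SRAS: 3198 − 5P = 734 + 9P, so 2464 = 14P and P = 176.
Then Y = 3198 − 5·176 = 2318.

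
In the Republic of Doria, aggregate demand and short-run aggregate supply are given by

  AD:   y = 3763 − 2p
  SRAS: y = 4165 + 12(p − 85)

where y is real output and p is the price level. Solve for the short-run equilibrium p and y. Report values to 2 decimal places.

p = 44.14, y = 3674.71

Write SRAS as y = 4165 + 12p − 1020 = 3145 + 12p.
Set AD = SRAS: 3763 − 2p = 3145 + 12p, so 618 = 14p and p = 44.14.
Substituting into AD, y = 3763 − 2p = 3674.71.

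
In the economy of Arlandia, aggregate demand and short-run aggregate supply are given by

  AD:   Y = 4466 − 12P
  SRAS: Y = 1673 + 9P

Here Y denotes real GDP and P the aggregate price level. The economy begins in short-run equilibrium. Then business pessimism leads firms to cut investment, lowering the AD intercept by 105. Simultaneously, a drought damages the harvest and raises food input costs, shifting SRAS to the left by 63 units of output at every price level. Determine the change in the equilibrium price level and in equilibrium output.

After both shocks: AD is Y = 4361 − 12P and SRAS is Y = 1610 + 9P.
Setting them equal: 2751 = 21P, so P = 131.
Y = 4361 − 12·131 = 2789.
Initially P = 133, Y = 2870, so ΔP = -2 and ΔY = -81.

ΔP = -2, ΔY = -81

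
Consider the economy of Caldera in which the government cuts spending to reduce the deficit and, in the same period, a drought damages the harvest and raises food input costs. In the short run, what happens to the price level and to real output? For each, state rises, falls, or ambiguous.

Price level: ambiguous; output: falls

The first event is a negative demand shock: AD shifts left, which by itself pushes P down and Y down.
The second is an adverse supply shock: SRAS shifts left, which by itself pushes P up and Y down.
The two shocks push P in opposite directions, so the effect on P is ambiguous. Both shocks push Y down, so Y falls.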